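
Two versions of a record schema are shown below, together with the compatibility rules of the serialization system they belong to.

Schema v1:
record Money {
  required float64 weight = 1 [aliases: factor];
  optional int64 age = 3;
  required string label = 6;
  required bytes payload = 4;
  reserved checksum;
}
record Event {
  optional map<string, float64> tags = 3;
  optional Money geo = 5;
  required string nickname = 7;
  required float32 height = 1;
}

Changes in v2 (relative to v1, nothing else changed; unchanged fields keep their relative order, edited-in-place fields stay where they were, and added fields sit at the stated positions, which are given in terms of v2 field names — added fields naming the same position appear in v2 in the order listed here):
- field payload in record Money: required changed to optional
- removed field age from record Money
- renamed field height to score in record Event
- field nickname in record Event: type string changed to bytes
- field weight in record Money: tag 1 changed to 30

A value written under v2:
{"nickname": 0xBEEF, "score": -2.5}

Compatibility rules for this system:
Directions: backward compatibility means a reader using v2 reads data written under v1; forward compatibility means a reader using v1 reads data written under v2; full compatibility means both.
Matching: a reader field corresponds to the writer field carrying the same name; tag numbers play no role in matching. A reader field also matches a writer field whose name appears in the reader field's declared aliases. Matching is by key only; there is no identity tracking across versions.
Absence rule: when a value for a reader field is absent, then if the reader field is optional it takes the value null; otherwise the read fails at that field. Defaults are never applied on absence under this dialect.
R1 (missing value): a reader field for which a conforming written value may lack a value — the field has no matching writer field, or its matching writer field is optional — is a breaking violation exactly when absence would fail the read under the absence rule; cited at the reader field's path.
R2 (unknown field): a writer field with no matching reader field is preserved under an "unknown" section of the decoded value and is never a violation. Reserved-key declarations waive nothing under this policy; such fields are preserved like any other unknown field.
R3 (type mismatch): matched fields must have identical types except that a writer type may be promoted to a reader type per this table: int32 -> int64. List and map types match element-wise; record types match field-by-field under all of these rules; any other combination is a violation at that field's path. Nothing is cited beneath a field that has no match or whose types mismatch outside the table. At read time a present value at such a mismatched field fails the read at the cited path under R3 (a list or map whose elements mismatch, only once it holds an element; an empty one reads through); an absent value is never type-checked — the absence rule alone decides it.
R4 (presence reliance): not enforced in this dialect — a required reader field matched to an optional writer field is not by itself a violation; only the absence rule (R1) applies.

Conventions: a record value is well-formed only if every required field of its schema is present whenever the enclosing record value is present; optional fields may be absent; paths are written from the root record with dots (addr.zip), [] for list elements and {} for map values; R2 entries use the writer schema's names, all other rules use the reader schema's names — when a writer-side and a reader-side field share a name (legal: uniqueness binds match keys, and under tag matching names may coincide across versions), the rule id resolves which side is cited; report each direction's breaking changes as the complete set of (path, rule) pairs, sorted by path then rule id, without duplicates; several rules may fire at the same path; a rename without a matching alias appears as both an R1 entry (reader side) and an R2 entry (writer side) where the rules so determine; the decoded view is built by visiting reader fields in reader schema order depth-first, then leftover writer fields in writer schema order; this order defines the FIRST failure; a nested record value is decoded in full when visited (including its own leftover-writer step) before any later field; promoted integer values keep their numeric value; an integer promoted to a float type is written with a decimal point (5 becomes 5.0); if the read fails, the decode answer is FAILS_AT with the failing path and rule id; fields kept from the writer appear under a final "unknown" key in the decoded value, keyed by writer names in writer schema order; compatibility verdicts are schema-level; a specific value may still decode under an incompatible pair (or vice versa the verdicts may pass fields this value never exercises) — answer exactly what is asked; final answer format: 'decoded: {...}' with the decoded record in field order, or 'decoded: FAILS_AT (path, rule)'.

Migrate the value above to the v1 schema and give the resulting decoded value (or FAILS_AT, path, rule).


decoded: FAILS_AT (nickname, R3)

arrows below run writer -> reader for Event
decode (reader v1):
  tags := null (absent, optional -> null)
  geo := null (absent, optional -> null)
  read fails at nickname under R3
  => FAILS_AT (nickname, R3)
ruling out the remaining Event differences:
  field payload in record Money: required changed to optional -> changes Event's schema-level verdicts only — the decode of this value is the same
  removed field age from record Money -> triggers nothing under the printed rules; the Event answer is the same either way
  renamed field height to score in record Event -> changes Event's schema-level verdicts only — the decode of this value is the same
  field weight in record Money: tag 1 changed to 30 -> triggers nothing under the printed rules; the Event answer is the same either way


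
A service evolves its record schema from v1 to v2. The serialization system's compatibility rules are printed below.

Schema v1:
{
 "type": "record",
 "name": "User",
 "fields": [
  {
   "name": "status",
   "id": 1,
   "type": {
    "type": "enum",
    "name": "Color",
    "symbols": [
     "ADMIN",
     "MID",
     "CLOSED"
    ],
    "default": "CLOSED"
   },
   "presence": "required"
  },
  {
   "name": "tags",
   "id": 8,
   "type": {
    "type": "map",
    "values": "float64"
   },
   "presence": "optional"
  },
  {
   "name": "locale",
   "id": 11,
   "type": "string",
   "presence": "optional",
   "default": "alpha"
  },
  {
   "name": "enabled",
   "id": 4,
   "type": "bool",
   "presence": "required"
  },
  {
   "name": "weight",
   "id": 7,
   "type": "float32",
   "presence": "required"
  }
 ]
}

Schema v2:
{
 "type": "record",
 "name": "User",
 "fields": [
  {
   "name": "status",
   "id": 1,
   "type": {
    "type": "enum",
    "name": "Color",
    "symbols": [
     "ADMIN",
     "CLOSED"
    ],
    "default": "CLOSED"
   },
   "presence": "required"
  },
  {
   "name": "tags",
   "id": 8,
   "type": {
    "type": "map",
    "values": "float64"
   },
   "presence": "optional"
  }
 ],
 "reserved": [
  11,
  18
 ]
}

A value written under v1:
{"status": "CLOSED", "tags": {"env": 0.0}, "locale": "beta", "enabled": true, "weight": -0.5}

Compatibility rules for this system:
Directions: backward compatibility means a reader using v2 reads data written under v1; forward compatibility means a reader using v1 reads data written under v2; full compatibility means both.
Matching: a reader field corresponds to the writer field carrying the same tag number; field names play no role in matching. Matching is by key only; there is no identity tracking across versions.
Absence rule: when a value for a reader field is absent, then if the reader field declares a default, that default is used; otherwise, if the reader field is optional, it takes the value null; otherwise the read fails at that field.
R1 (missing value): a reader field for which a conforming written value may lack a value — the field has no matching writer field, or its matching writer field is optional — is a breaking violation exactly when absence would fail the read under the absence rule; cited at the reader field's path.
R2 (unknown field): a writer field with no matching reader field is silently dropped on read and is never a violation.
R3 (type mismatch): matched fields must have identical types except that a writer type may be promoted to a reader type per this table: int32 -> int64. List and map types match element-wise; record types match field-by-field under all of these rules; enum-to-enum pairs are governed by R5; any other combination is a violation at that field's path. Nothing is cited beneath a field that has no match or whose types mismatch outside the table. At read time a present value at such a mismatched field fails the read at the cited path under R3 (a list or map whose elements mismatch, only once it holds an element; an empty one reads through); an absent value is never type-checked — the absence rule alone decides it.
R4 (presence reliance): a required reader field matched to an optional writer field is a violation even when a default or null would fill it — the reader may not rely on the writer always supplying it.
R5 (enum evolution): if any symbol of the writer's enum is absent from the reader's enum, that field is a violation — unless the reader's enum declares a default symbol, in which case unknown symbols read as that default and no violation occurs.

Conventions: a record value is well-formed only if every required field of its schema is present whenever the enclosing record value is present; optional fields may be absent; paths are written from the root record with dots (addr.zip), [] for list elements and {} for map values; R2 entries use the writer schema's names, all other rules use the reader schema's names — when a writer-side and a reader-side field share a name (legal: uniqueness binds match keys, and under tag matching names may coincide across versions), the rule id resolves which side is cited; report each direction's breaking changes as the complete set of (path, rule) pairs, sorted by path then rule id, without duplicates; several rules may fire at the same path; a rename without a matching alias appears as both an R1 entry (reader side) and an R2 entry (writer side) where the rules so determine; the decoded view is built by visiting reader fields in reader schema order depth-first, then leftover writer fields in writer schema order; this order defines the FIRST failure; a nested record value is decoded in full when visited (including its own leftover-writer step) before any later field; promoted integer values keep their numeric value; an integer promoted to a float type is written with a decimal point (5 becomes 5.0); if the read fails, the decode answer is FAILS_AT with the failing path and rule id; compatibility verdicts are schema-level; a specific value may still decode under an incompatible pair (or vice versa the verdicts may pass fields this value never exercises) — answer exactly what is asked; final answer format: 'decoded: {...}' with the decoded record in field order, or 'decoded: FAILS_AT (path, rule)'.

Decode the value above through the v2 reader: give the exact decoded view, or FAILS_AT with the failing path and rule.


decoded: {"status": "CLOSED", "tags": {"env": 0.0}}

in User below, arrows point writer -> reader
decode (reader v2):
  status := "CLOSED"
  tags := {"env": 0.0}
  writer locale: unknown -> dropped
  writer enabled: unknown -> dropped
  writer weight: unknown -> dropped
  => decoded: {"status": "CLOSED", "tags": {"env": 0.0}}
remaining User differences; none change what is asked:
  enum Color (field status in record User): symbol MID removed -> inert under this dialect — no rule fires on User and the result does not move


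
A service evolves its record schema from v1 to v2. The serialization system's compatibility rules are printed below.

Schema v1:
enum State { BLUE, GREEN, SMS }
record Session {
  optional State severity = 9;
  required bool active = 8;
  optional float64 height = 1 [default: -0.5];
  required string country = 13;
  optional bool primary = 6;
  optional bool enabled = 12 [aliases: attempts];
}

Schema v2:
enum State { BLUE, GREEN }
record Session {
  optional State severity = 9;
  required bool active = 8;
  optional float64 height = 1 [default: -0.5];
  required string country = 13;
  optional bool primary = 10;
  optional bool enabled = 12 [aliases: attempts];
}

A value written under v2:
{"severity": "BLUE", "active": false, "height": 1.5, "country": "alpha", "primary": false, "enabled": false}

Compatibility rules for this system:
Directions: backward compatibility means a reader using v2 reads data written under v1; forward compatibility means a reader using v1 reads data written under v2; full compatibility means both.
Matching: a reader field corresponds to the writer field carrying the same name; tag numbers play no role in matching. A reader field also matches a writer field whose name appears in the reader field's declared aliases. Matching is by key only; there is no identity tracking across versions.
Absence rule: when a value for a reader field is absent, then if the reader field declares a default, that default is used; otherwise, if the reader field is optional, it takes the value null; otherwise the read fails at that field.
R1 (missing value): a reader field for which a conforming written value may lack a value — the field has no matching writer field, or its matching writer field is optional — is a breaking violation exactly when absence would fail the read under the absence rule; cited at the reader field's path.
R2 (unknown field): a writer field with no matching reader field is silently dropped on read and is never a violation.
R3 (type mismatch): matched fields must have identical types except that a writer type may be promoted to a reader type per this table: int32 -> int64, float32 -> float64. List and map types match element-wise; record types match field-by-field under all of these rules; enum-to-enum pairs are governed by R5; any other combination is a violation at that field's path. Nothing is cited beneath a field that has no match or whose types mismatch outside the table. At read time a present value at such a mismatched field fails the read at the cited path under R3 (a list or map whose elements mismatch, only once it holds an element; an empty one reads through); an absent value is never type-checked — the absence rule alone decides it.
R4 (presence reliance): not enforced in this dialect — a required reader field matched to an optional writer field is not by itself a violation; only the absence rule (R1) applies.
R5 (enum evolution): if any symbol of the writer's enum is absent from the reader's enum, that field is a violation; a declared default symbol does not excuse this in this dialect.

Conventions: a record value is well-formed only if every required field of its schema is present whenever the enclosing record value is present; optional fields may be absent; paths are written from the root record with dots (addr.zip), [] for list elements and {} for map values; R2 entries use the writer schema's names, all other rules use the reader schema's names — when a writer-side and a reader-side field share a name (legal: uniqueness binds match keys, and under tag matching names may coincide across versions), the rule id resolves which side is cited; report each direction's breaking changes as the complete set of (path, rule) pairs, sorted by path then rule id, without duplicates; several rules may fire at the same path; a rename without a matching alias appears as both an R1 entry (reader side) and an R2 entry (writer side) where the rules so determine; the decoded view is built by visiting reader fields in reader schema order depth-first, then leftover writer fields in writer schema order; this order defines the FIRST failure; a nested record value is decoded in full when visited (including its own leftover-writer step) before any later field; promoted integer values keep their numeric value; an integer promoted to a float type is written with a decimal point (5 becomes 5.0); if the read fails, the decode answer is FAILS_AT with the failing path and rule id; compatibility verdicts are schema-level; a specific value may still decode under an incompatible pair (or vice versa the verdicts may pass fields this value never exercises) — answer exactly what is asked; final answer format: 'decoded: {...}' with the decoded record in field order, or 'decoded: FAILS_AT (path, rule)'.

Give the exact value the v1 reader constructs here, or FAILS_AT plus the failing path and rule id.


in Session below, arrows point writer -> reader
migrating the Session value to v1:
  severity := "BLUE"
  active := false
  height := 1.5
  country := "alpha"
  primary := false
  enabled := false
  => decoded: {"severity": "BLUE", "active": false, "height": 1.5, "country": "alpha", "primary": false, "enabled": false}
remaining Session differences; none change what is asked:
  field primary in record Session: tag 6 changed to 10 -> fires no rule on Session under this dialect and leaves the result unchanged
  enum State (field severity in record Session): symbol SMS removed -> changes Session's schema-level verdicts only — the decode of this value is the same

decoded: {"severity": "BLUE", "active": false, "height": 1.5, "country": "alpha", "primary": false, "enabled": false}


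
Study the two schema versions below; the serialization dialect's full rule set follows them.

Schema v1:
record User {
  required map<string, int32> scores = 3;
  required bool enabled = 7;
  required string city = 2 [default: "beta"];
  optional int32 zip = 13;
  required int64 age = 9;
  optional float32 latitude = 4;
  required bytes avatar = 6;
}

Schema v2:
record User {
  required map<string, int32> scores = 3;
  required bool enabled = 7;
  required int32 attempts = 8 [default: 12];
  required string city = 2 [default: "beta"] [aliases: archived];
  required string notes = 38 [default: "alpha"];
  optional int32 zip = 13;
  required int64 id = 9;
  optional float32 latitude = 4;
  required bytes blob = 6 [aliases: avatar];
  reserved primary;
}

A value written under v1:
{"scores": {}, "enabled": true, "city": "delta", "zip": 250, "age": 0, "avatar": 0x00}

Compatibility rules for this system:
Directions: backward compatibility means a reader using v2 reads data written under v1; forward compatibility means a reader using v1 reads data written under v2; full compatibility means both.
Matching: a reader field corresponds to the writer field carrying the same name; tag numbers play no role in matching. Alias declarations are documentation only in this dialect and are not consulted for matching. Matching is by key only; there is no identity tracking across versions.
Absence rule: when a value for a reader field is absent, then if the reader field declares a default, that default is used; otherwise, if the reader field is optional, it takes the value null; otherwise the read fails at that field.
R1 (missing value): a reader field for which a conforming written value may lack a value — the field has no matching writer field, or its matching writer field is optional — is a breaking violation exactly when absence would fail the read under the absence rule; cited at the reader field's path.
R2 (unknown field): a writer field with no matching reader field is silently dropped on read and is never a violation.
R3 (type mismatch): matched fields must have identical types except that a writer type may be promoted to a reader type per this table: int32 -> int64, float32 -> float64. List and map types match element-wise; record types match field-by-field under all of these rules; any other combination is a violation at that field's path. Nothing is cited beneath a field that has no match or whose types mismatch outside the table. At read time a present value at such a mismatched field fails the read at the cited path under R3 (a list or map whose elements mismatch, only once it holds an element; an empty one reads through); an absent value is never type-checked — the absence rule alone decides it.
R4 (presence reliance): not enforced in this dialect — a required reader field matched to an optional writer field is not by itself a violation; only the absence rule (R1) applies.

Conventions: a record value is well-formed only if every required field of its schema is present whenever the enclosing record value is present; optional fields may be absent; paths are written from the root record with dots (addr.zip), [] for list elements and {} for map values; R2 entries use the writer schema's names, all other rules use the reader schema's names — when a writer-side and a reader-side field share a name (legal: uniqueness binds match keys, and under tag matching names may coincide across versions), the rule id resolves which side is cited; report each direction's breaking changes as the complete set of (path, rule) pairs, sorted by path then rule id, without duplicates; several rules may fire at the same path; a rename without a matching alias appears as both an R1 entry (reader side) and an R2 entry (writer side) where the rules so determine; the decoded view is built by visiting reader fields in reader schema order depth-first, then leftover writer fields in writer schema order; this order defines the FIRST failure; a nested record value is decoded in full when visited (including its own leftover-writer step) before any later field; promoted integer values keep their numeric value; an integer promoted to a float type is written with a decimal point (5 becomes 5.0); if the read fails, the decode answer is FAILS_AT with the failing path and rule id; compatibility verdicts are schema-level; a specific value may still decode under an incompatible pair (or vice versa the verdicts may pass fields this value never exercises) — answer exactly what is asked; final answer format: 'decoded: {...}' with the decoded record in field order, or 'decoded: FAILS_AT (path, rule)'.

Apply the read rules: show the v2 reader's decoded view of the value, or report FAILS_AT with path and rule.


in User below, arrows point writer -> reader
decoding the User value with the v2 reader:
  scores := {}
  enabled := true
  attempts := 12 (absent -> default)
  city := "delta"
  notes := "alpha" (absent -> default)
  zip := 250
  read fails at id under R1 (no fill)
  => FAILS_AT (id, R1)
the rest of the User diff is inert for this question:
  added field attempts to record User: required int32, tag 8, default 12 (in v2 it sits immediately before city) -> inert under this dialect — no rule fires on User and the result does not move
  renamed field avatar to blob in record User (alias avatar declared on the renamed field) -> matters for User compatibility verdicts, not for this value's decode
  added field notes to record User: required string, tag 38, default "alpha" (in v2 it sits immediately before zip) -> inert under this dialect — no rule fires on User and the result does not move

decoded: FAILS_AT (id, R1)


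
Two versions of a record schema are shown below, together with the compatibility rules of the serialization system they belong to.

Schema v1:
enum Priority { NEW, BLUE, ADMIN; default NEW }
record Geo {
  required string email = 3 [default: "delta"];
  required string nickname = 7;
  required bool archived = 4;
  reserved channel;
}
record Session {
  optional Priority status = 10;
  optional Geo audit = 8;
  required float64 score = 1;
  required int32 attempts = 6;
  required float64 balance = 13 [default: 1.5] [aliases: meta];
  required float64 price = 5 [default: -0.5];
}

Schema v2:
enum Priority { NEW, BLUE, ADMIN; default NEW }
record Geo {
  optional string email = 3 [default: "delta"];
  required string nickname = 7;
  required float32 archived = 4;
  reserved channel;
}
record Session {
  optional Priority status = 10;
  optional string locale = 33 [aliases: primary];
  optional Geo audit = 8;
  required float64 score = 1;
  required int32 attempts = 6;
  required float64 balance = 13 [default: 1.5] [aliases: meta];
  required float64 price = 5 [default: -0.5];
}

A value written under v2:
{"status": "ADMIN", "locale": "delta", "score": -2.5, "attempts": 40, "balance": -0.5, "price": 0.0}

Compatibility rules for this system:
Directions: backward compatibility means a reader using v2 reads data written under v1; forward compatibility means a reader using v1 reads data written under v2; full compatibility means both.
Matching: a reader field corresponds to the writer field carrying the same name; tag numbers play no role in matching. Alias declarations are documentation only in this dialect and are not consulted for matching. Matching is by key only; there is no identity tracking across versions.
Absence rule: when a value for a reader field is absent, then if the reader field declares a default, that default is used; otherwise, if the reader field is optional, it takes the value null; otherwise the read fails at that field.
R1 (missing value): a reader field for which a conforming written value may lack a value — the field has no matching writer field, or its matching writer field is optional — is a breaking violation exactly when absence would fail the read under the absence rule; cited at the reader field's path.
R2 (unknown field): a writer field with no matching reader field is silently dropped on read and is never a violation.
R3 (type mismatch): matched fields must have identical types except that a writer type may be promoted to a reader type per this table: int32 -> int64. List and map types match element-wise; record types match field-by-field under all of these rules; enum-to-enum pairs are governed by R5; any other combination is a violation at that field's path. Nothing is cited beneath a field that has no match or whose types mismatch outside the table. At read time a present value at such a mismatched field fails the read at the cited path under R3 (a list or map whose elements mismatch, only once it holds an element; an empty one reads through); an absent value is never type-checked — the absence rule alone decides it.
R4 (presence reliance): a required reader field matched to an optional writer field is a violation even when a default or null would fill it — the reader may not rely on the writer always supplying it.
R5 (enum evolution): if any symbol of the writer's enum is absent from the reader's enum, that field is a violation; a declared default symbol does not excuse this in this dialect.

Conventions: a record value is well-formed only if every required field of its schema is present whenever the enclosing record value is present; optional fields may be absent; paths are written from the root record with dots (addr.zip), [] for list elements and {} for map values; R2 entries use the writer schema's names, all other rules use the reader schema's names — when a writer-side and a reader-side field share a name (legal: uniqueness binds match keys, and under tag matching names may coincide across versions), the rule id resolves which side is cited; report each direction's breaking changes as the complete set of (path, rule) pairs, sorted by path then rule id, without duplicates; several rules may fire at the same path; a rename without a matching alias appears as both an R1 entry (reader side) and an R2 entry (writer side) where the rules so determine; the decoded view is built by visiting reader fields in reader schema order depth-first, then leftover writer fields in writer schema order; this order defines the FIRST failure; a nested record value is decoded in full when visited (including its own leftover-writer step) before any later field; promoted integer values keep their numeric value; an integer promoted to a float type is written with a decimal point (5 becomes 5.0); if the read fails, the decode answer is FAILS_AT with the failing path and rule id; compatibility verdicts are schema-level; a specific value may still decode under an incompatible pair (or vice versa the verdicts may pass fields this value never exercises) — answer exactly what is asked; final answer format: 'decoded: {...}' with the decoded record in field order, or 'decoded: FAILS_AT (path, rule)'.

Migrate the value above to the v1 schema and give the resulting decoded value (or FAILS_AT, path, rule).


arrows below run writer -> reader for Session
decode (reader v1):
  status := "ADMIN"
  audit := null (missing; optional => null)
  score := -2.5
  attempts := 40
  balance := -0.5
  price := 0.0
  writer locale: no reader field; dropped
  => decoded: {"status": "ADMIN", "audit": null, "score": -2.5, "attempts": 40, "balance": -0.5, "price": 0.0}
the other Session changes do not affect what is asked:
  field email in record Geo: required changed to optional -> shifts the Session verdicts, not this decode
  field archived in record Geo: type bool changed to float32 -> shifts the Session verdicts, not this decode
  added field locale to record Session: optional string, tag 33 (in v2 it sits immediately before audit) -> triggers nothing under the printed rules; the Session answer is the same either way

decoded: {"status": "ADMIN", "audit": null, "score": -2.5, "attempts": 40, "balance": -0.5, "price": 0.0}


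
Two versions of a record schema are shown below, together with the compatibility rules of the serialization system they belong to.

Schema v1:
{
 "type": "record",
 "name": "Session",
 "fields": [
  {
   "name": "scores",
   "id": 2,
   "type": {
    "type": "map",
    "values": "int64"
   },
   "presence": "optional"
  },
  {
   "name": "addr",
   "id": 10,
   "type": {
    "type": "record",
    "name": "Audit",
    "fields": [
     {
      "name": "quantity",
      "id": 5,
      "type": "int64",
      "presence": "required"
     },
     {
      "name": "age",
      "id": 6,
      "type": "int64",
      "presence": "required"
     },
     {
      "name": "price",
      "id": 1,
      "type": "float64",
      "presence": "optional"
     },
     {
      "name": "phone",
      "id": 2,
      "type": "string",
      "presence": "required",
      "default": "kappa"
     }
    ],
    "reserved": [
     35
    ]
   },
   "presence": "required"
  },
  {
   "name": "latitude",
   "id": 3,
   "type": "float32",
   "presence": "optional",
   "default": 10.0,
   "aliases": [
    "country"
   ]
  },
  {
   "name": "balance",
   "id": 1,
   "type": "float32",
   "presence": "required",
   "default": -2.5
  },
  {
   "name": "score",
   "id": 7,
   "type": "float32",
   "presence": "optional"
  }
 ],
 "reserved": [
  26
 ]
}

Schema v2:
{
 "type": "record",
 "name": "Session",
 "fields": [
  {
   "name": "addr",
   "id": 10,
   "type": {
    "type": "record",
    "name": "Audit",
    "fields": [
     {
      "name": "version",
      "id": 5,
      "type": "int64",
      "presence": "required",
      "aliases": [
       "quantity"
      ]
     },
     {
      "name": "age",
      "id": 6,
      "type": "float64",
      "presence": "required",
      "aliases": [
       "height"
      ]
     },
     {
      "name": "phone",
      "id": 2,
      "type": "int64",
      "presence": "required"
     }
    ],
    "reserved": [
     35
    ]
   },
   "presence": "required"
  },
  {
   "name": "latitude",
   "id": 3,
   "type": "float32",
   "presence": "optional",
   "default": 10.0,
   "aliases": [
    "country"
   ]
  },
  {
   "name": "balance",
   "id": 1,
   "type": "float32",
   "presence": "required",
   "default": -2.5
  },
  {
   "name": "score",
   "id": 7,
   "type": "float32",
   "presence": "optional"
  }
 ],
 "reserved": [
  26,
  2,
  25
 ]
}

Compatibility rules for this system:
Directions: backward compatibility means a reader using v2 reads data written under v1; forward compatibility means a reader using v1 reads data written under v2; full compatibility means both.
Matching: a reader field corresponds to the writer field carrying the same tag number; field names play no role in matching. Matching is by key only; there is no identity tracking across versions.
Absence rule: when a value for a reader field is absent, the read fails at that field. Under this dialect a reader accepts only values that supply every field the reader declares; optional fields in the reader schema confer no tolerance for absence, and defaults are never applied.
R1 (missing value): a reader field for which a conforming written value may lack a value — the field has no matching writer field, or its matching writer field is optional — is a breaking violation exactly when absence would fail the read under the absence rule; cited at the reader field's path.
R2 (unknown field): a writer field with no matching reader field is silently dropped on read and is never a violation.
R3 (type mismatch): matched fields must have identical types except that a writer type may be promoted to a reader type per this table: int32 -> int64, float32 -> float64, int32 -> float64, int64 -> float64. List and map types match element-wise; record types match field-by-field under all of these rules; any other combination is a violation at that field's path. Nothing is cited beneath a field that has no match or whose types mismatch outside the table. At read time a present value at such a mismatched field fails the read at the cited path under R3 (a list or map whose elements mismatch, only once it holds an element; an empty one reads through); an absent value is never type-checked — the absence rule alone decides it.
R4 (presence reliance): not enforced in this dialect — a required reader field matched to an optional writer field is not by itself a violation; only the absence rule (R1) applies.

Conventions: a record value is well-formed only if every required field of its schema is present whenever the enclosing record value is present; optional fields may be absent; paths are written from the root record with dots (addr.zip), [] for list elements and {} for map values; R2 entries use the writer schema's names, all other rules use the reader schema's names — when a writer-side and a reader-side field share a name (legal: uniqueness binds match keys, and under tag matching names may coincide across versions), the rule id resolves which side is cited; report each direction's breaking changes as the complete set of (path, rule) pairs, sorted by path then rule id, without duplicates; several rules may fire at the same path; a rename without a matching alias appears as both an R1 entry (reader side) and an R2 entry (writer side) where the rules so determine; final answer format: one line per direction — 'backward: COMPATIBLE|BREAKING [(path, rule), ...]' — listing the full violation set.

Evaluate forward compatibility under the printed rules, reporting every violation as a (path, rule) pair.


in Session below, arrows point writer -> reader
forward pass over Session, reader schema v1, writer schema v2:
  no writer field matches reader scores
  Audit -> Audit, writer required: addr aligns to addr
  float32 -> float32, writer optional: latitude aligns to latitude
  float32 -> float32, writer required: balance aligns to balance
  float32 -> float32, writer optional: score aligns to score
  int64 -> int64, writer required: addr.quantity aligns to addr.version
  float64 -> int64, writer required: addr.age aligns to addr.age
  no writer field matches reader addr.price
  int64 -> string, writer required: addr.phone aligns to addr.phone
  R3 fires at addr.age
  R3 fires at addr.phone
  R1 fires at addr.price
  R1 fires at latitude
  R1 fires at score
  R1 fires at scores
  => forward: BREAKING (6)
remaining Session differences; none change what is asked:
  removed field price from record Audit -> fires only in the backward direction of Session, which is not asked here
  renamed field quantity to version in record Audit (alias quantity declared on the renamed field) -> no rule fires on it in Session's dialect; the asked verdict holds
  removed field scores from record Session (its key 2 joins the reserved list) -> fires only in the backward direction of Session, which is not asked here

forward: BREAKING [(addr.age, R3), (addr.phone, R3), (addr.price, R1), (latitude, R1), (score, R1), (scores, R1)]


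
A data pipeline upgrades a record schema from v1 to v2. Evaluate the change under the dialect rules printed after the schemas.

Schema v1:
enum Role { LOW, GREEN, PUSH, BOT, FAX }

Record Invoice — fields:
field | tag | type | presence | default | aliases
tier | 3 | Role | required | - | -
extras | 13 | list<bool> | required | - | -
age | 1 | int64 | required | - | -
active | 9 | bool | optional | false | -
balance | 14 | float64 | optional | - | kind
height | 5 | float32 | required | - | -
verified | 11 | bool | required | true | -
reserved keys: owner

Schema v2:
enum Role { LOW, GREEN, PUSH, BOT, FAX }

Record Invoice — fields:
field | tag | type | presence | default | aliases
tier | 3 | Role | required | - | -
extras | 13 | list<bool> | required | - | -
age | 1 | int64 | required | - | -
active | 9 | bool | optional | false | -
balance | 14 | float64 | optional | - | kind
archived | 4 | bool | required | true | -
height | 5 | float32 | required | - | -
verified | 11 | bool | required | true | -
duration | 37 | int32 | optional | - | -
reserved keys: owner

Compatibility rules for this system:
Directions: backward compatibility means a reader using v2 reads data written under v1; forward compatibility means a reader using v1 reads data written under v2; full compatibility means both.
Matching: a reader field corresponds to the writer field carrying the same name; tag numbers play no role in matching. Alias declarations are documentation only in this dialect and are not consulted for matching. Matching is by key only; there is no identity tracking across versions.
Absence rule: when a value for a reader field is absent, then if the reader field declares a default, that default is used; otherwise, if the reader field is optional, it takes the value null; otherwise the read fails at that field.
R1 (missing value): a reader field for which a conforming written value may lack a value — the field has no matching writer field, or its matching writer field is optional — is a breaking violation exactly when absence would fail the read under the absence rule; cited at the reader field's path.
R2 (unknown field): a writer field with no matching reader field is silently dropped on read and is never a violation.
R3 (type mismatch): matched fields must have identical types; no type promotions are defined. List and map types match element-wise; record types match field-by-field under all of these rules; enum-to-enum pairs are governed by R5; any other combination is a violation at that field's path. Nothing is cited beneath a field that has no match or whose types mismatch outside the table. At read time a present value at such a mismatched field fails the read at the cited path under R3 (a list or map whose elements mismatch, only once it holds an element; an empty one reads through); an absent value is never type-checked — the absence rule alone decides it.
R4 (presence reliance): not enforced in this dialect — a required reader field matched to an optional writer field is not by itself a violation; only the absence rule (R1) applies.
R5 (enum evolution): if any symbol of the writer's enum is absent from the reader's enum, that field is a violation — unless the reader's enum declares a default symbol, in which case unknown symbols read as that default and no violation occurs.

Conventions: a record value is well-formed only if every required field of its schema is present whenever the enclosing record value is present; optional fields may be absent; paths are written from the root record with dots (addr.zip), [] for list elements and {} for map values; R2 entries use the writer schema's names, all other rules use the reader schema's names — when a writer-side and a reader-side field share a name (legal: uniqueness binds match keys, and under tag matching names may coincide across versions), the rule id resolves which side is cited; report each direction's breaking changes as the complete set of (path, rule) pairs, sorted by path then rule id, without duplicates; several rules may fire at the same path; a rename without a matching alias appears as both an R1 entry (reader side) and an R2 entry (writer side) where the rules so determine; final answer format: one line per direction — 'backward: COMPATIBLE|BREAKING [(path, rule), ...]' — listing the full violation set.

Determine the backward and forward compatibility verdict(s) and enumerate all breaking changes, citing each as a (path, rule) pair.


backward: COMPATIBLE []; forward: COMPATIBLE []

arrows below run writer -> reader for Invoice
backward pass over Invoice, reader schema v2, writer schema v1:
  tier <- tier (Role -> Role, writer required)
  extras <- extras (list<bool> -> list<bool>, writer required)
  age <- age (int64 -> int64, writer required)
  active <- active (bool -> bool, writer optional)
  balance <- balance (float64 -> float64, writer optional)
  archived has no writer counterpart
  height <- height (float32 -> float32, writer required)
  verified <- verified (bool -> bool, writer required)
  duration has no writer counterpart
  nothing fires on Invoice: backward is COMPATIBLE
forward pass over Invoice, reader schema v1, writer schema v2:
  tier <- tier (Role -> Role, writer required)
  extras <- extras (list<bool> -> list<bool>, writer required)
  age <- age (int64 -> int64, writer required)
  active <- active (bool -> bool, writer optional)
  balance <- balance (float64 -> float64, writer optional)
  height <- height (float32 -> float32, writer required)
  verified <- verified (bool -> bool, writer required)
  archived (writer side), unknown to reader
  duration (writer side), unknown to reader
  nothing fires on Invoice: forward is COMPATIBLE
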